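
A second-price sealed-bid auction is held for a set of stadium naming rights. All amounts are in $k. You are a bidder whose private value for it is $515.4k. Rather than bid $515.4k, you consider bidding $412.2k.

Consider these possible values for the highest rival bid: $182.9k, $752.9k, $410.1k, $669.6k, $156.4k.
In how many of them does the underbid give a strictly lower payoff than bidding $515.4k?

The deviation hurts exactly when the highest competing bid lies strictly between $412.2k and $515.4k — underbidding then forfeits a profitable win.
$182.9k: below both → same outcome either way.
$752.9k: above both → same outcome either way.
$410.1k: below both → same outcome either way.
$669.6k: above both → same outcome either way.
$156.4k: below both → same outcome either way.
Count: 0.

0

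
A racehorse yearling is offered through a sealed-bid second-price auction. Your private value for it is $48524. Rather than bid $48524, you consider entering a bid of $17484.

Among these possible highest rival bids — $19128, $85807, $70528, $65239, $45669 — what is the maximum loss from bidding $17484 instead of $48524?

$19128: truthful gives $29396, deviation gives $0 → loss $29396.
$85807: same outcome either way → loss $0.
$70528: same outcome either way → loss $0.
$65239: same outcome either way → loss $0.
$45669: truthful gives $2855, deviation gives $0 → loss $2855.
Maximum loss: $29396.

$29396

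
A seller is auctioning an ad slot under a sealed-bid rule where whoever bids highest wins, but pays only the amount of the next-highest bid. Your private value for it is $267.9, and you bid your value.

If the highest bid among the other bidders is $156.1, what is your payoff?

$111.8

Your bid $267.9 exceeds the highest competing bid $156.1, so you win.
In a second-price auction the winner pays the second-highest bid, $156.1.
Payoff = value − price = $267.9 − $156.1 = $111.8.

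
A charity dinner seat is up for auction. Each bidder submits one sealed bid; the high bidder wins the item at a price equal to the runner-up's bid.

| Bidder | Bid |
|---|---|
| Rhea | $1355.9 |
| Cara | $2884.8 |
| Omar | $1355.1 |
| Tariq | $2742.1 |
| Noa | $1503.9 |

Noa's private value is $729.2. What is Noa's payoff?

$0

Highest bid: Cara at $2884.8, so Cara wins.
Second-highest bid: Tariq at $2742.1 — that is the price the winner pays.
Noa did not win, so Noa pays nothing and receives nothing: payoff $0.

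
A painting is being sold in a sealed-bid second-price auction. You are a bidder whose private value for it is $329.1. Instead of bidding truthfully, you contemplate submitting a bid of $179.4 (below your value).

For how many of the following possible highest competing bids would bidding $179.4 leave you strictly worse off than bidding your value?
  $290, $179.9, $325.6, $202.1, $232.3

The deviation hurts exactly when the highest competing bid lies strictly between $179.4 and $329.1 — underbidding then forfeits a profitable win.
$290: inside the interval → strictly worse (loss $39.1).
$179.9: inside the interval → strictly worse (loss $149.2).
$325.6: inside the interval → strictly worse (loss $3.5).
$202.1: inside the interval → strictly worse (loss $127).
$232.3: inside the interval → strictly worse (loss $96.8).
Count: 5.

5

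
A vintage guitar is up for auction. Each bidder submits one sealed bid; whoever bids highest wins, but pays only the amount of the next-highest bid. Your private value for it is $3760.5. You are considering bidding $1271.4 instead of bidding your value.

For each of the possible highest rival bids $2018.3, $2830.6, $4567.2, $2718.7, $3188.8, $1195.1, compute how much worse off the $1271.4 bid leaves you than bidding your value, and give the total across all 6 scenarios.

The deviation costs you only when the competing bid falls strictly between $1271.4 and $3760.5; elsewhere both bids give the same outcome.
$2018.3: truthful payoff $1742.2, deviation payoff $0 → loss $1742.2.
$2830.6: truthful payoff $929.9, deviation payoff $0 → loss $929.9.
$4567.2: outcomes coincide → loss $0.
$2718.7: truthful payoff $1041.8, deviation payoff $0 → loss $1041.8.
$3188.8: truthful payoff $571.7, deviation payoff $0 → loss $571.7.
$1195.1: outcomes coincide → loss $0.
Total loss = $1742.2 + $929.9 + $1041.8 + $571.7 = $4285.6.
In a second-price auction your bid sets only whether you win, not what you pay, so bidding your true value is weakly dominant.

$4285.6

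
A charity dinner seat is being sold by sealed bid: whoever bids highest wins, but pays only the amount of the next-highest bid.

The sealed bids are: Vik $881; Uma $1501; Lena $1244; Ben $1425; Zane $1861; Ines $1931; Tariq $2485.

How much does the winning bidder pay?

Highest bid: Tariq at $2485, so Tariq wins.
Second-highest bid: Ines at $1931 — that is the price the winner pays.

$1931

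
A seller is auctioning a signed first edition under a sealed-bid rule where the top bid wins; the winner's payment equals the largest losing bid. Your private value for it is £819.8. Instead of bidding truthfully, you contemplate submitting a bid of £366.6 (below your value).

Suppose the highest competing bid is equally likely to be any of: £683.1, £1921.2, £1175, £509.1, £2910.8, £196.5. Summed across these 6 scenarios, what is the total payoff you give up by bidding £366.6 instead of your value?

The deviation costs you only when the competing bid falls strictly between £366.6 and £819.8; elsewhere both bids give the same outcome.
£683.1: truthful payoff £136.7, deviation payoff £0 → loss £136.7.
£1921.2: outcomes coincide → loss £0.
£1175: outcomes coincide → loss £0.
£509.1: truthful payoff £310.7, deviation payoff £0 → loss £310.7.
£2910.8: outcomes coincide → loss £0.
£196.5: outcomes coincide → loss £0.
Total loss = £136.7 + £310.7 = £447.4.

£447.4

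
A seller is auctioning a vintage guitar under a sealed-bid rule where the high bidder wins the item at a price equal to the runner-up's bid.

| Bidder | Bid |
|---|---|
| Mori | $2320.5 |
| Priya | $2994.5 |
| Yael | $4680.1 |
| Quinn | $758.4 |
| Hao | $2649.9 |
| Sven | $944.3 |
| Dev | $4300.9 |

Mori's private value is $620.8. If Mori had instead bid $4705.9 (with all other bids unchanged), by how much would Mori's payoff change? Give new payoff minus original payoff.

−$4059.3

The highest bid among the other bidders is $4680.1; Mori's bid doesn't change that.
Original bid $2320.5: Mori is not highest (top rival bid is $4680.1); payoff $0.
Alternative bid $4705.9: Mori is highest, pays the top rival bid $4680.1; payoff $620.8 − $4680.1 = −$4059.3.
Change in payoff = −$4059.3 − ($0) = −$4059.3.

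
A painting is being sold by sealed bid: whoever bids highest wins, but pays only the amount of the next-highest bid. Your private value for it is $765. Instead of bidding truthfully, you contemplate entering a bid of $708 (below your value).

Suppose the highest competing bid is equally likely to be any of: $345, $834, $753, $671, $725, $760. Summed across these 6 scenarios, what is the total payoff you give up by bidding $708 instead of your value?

$57

The deviation costs you only when the competing bid falls strictly between $708 and $765; elsewhere both bids give the same outcome.
$345: outcomes coincide → loss $0.
$834: outcomes coincide → loss $0.
$753: truthful payoff $12, deviation payoff $0 → loss $12.
$671: outcomes coincide → loss $0.
$725: truthful payoff $40, deviation payoff $0 → loss $40.
$760: truthful payoff $5, deviation payoff $0 → loss $5.
Total loss = $12 + $40 + $5 = $57.
Truthful bidding weakly dominates here: raising your bid can only win items priced above your value, and lowering it can only forfeit items priced below.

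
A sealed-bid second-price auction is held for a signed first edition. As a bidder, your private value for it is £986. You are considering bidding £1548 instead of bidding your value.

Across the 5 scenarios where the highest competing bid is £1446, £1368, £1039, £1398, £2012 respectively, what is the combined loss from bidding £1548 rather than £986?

£1307

The deviation costs you only when the competing bid falls strictly between £986 and £1548; elsewhere both bids give the same outcome.
£1446: truthful payoff £0, deviation payoff −£460 → loss £460.
£1368: truthful payoff £0, deviation payoff −£382 → loss £382.
£1039: truthful payoff £0, deviation payoff −£53 → loss £53.
£1398: truthful payoff £0, deviation payoff −£412 → loss £412.
£2012: outcomes coincide → loss £0.
Total loss = £460 + £382 + £53 + £412 = £1307.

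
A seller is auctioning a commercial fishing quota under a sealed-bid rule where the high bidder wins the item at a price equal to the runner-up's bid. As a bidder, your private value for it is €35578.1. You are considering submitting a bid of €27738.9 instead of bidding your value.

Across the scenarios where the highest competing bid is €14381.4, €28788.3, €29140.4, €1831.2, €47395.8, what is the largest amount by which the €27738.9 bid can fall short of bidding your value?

€14381.4: same outcome either way → loss €0.
€28788.3: truthful gives €6789.8, deviation gives €0 → loss €6789.8.
€29140.4: truthful gives €6437.7, deviation gives €0 → loss €6437.7.
€1831.2: same outcome either way → loss €0.
€47395.8: same outcome either way → loss €0.
Maximum loss: €6789.8.

€6789.8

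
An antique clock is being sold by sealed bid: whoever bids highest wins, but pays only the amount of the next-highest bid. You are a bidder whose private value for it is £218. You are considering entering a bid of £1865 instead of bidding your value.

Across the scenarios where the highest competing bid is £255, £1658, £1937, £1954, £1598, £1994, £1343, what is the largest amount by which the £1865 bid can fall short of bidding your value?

£255: truthful gives £0, deviation gives −£37 → loss £37.
£1658: truthful gives £0, deviation gives −£1440 → loss £1440.
£1937: same outcome either way → loss £0.
£1954: same outcome either way → loss £0.
£1598: truthful gives £0, deviation gives −£1380 → loss £1380.
£1994: same outcome either way → loss £0.
£1343: truthful gives £0, deviation gives −£1125 → loss £1125.
Maximum loss: £1440.

£1440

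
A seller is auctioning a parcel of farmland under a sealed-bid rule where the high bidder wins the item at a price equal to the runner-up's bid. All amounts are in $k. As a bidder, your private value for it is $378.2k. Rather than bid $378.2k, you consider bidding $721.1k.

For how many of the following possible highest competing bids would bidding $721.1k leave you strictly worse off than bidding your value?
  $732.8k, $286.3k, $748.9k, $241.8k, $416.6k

The deviation hurts exactly when the highest competing bid lies strictly between $378.2k and $721.1k — overbidding then wins at a price above your value.
$732.8k: above both → same outcome either way.
$286.3k: below both → same outcome either way.
$748.9k: above both → same outcome either way.
$241.8k: below both → same outcome either way.
$416.6k: inside the interval → strictly worse (loss $38.4k).
Count: 1.

1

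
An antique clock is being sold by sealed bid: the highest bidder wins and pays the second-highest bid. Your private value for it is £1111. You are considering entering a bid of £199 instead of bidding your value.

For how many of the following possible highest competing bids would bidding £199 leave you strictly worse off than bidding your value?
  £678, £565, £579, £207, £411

The deviation hurts exactly when the highest competing bid lies strictly between £199 and £1111 — underbidding then forfeits a profitable win.
£678: inside the interval → strictly worse (loss £433).
£565: inside the interval → strictly worse (loss £546).
£579: inside the interval → strictly worse (loss £532).
£207: inside the interval → strictly worse (loss £904).
£411: inside the interval → strictly worse (loss £700).
Count: 5.

5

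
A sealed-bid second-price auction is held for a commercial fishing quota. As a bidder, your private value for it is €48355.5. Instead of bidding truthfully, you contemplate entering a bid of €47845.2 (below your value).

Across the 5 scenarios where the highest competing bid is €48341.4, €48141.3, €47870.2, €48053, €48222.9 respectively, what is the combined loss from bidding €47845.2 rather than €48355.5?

The deviation costs you only when the competing bid falls strictly between €47845.2 and €48355.5; elsewhere both bids give the same outcome.
€48341.4: truthful payoff €14.1, deviation payoff €0 → loss €14.1.
€48141.3: truthful payoff €214.2, deviation payoff €0 → loss €214.2.
€47870.2: truthful payoff €485.3, deviation payoff €0 → loss €485.3.
€48053: truthful payoff €302.5, deviation payoff €0 → loss €302.5.
€48222.9: truthful payoff €132.6, deviation payoff €0 → loss €132.6.
Total loss = €14.1 + €214.2 + €485.3 + €302.5 + €132.6 = €1148.7.

€1148.7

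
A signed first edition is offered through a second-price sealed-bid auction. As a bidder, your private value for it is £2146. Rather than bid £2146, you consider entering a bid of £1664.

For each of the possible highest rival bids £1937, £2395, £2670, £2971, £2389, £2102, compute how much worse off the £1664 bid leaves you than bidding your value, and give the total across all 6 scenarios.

£253

The deviation costs you only when the competing bid falls strictly between £1664 and £2146; elsewhere both bids give the same outcome.
£1937: truthful payoff £209, deviation payoff £0 → loss £209.
£2395: outcomes coincide → loss £0.
£2670: outcomes coincide → loss £0.
£2971: outcomes coincide → loss £0.
£2389: outcomes coincide → loss £0.
£2102: truthful payoff £44, deviation payoff £0 → loss £44.
Total loss = £209 + £44 = £253.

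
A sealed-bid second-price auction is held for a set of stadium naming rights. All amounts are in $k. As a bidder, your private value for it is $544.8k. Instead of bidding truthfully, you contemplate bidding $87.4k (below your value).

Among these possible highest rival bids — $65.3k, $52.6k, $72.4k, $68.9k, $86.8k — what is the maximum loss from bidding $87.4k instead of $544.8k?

$0k

$65.3k: same outcome either way → loss $0k.
$52.6k: same outcome either way → loss $0k.
$72.4k: same outcome either way → loss $0k.
$68.9k: same outcome either way → loss $0k.
$86.8k: same outcome either way → loss $0k.
Maximum loss: $0k.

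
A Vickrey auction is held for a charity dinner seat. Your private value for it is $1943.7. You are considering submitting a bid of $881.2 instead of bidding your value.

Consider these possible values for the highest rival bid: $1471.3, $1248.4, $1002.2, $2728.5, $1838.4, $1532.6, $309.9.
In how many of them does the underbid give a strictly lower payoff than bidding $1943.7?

5

The deviation hurts exactly when the highest competing bid lies strictly between $881.2 and $1943.7 — underbidding then forfeits a profitable win.
$1471.3: inside the interval → strictly worse (loss $472.4).
$1248.4: inside the interval → strictly worse (loss $695.3).
$1002.2: inside the interval → strictly worse (loss $941.5).
$2728.5: above both → same outcome either way.
$1838.4: inside the interval → strictly worse (loss $105.3).
$1532.6: inside the interval → strictly worse (loss $411.1).
$309.9: below both → same outcome either way.
Count: 5.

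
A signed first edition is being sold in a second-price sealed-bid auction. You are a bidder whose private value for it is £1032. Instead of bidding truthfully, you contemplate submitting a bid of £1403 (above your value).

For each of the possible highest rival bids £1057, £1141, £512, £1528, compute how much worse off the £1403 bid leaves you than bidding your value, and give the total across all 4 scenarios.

£134

The deviation costs you only when the competing bid falls strictly between £1032 and £1403; elsewhere both bids give the same outcome.
£1057: truthful payoff £0, deviation payoff −£25 → loss £25.
£1141: truthful payoff £0, deviation payoff −£109 → loss £109.
£512: outcomes coincide → loss £0.
£1528: outcomes coincide → loss £0.
Total loss = £25 + £109 = £134.
Truthful bidding weakly dominates here: raising your bid can only win items priced above your value, and lowering it can only forfeit items priced below.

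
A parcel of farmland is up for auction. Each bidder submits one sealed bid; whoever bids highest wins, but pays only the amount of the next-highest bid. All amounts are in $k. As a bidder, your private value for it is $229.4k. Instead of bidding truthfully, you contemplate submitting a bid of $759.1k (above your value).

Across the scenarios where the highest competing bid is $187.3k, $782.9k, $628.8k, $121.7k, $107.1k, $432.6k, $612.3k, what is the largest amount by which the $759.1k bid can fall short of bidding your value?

$399.4k

$187.3k: same outcome either way → loss $0k.
$782.9k: same outcome either way → loss $0k.
$628.8k: truthful gives $0k, deviation gives −$399.4k → loss $399.4k.
$121.7k: same outcome either way → loss $0k.
$107.1k: same outcome either way → loss $0k.
$432.6k: truthful gives $0k, deviation gives −$203.2k → loss $203.2k.
$612.3k: truthful gives $0k, deviation gives −$382.9k → loss $382.9k.
Maximum loss: $399.4k.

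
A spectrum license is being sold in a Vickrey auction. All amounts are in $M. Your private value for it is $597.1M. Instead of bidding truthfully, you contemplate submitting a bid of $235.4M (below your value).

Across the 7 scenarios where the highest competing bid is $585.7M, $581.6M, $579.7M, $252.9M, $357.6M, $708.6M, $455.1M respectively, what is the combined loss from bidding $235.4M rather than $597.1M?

$770M

The deviation costs you only when the competing bid falls strictly between $235.4M and $597.1M; elsewhere both bids give the same outcome.
$585.7M: truthful payoff $11.4M, deviation payoff $0M → loss $11.4M.
$581.6M: truthful payoff $15.5M, deviation payoff $0M → loss $15.5M.
$579.7M: truthful payoff $17.4M, deviation payoff $0M → loss $17.4M.
$252.9M: truthful payoff $344.2M, deviation payoff $0M → loss $344.2M.
$357.6M: truthful payoff $239.5M, deviation payoff $0M → loss $239.5M.
$708.6M: outcomes coincide → loss $0M.
$455.1M: truthful payoff $142M, deviation payoff $0M → loss $142M.
Total loss = $11.4M + $15.5M + $17.4M + $344.2M + $239.5M + $142M = $770M.
Truthful bidding weakly dominates here: raising your bid can only win items priced above your value, and lowering it can only forfeit items priced below.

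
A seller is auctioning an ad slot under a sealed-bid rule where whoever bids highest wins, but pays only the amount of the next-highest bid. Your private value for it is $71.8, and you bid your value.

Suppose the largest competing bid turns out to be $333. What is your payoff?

Your bid $71.8 is below the highest competing bid $333, so you lose.
A losing bidder pays nothing and receives nothing: payoff = $0.

$0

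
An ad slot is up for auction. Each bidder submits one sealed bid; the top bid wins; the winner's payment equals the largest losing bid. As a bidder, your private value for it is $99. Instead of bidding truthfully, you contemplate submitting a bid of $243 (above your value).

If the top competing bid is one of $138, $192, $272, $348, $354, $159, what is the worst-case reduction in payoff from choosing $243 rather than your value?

$138: truthful gives $0, deviation gives −$39 → loss $39.
$192: truthful gives $0, deviation gives −$93 → loss $93.
$272: same outcome either way → loss $0.
$348: same outcome either way → loss $0.
$354: same outcome either way → loss $0.
$159: truthful gives $0, deviation gives −$60 → loss $60.
Maximum loss: $93.

$93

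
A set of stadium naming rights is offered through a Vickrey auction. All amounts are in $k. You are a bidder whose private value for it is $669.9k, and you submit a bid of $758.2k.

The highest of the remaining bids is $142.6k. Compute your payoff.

$527.3k

Your bid $758.2k exceeds the highest competing bid $142.6k, so you win.
In a second-price auction the winner pays the second-highest bid, $142.6k.
Payoff = value − price = $669.9k − $142.6k = $527.3k.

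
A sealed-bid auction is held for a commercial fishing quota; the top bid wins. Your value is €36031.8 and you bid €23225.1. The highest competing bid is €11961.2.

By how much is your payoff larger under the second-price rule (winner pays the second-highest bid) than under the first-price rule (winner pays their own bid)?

€11263.9

You have the highest bid, so you win under either rule.
Second-price: pay €11961.2 → payoff €24070.6.
First-price: pay your own bid €23225.1 → payoff €12806.7.
Difference = €24070.6 − (€12806.7) = €11263.9.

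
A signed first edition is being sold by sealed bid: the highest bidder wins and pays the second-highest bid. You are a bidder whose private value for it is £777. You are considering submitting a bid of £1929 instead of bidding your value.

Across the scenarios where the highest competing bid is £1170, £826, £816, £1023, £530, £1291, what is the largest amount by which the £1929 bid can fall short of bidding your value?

£1170: truthful gives £0, deviation gives −£393 → loss £393.
£826: truthful gives £0, deviation gives −£49 → loss £49.
£816: truthful gives £0, deviation gives −£39 → loss £39.
£1023: truthful gives £0, deviation gives −£246 → loss £246.
£530: same outcome either way → loss £0.
£1291: truthful gives £0, deviation gives −£514 → loss £514.
Maximum loss: £514.

£514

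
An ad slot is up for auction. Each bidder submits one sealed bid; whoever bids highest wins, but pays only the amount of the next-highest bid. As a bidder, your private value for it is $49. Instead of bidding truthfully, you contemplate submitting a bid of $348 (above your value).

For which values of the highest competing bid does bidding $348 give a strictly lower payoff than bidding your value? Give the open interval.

($49, $348)

If the competing bid is below $49, both bids win at the same price — no difference.
If it is above $348, both bids lose — no difference.
If it lies strictly between $49 and $348, bidding your value loses (payoff 0) while bidding $348 wins at a price above your value (payoff negative).
So the deviation strictly hurts on the open interval ($49, $348).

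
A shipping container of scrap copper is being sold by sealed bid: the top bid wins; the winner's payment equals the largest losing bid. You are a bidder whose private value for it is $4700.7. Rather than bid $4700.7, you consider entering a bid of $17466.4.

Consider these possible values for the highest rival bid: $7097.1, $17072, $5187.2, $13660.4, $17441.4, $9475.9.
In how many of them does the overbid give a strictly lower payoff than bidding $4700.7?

6

The deviation hurts exactly when the highest competing bid lies strictly between $4700.7 and $17466.4 — overbidding then wins at a price above your value.
$7097.1: inside the interval → strictly worse (loss $2396.4).
$17072: inside the interval → strictly worse (loss $12371.3).
$5187.2: inside the interval → strictly worse (loss $486.5).
$13660.4: inside the interval → strictly worse (loss $8959.7).
$17441.4: inside the interval → strictly worse (loss $12740.7).
$9475.9: inside the interval → strictly worse (loss $4775.2).
Count: 6.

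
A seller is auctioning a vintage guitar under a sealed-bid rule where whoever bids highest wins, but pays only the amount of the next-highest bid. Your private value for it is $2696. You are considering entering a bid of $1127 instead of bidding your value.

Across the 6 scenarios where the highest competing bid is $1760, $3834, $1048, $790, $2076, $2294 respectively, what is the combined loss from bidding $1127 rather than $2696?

$1958

The deviation costs you only when the competing bid falls strictly between $1127 and $2696; elsewhere both bids give the same outcome.
$1760: truthful payoff $936, deviation payoff $0 → loss $936.
$3834: outcomes coincide → loss $0.
$1048: outcomes coincide → loss $0.
$790: outcomes coincide → loss $0.
$2076: truthful payoff $620, deviation payoff $0 → loss $620.
$2294: truthful payoff $402, deviation payoff $0 → loss $402.
Total loss = $936 + $620 + $402 = $1958.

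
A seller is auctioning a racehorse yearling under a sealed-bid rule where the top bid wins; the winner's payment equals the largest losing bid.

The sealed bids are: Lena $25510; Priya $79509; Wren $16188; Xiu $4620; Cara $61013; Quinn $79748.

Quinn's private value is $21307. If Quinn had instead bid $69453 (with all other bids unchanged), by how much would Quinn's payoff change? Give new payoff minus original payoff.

$58202

The highest bid among the other bidders is $79509; Quinn's bid doesn't change that.
Original bid $79748: Quinn is highest, pays the top rival bid $79509; payoff $21307 − $79509 = −$58202.
Alternative bid $69453: Quinn is not highest (top rival bid is $79509); payoff $0.
Change in payoff = $0 − (−$58202) = $58202.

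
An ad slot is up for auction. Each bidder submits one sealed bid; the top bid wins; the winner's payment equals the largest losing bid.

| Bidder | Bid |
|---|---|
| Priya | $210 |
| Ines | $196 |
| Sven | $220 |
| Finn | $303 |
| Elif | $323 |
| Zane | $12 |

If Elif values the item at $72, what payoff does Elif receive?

−$231

Highest bid: Elif at $323, so Elif wins.
Second-highest bid: Finn at $303 — that is the price the winner pays.
Elif's payoff = value − price = $72 − $303 = −$231.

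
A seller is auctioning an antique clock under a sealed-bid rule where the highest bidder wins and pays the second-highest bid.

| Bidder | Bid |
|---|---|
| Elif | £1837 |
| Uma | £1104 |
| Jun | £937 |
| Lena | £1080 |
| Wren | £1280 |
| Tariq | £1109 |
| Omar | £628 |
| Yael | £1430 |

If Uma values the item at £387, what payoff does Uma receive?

Highest bid: Elif at £1837, so Elif wins.
Second-highest bid: Yael at £1430 — that is the price the winner pays.
Uma did not win, so Uma pays nothing and receives nothing: payoff £0.

£0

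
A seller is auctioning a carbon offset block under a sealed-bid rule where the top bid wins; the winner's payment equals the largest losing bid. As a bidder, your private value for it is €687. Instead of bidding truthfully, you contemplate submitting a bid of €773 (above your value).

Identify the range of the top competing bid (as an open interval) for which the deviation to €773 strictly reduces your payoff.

(€687, €773)

If the competing bid is below €687, both bids win at the same price — no difference.
If it is above €773, both bids lose — no difference.
If it lies strictly between €687 and €773, bidding your value loses (payoff 0) while bidding €773 wins at a price above your value (payoff negative).
So the deviation strictly hurts on the open interval (€687, €773).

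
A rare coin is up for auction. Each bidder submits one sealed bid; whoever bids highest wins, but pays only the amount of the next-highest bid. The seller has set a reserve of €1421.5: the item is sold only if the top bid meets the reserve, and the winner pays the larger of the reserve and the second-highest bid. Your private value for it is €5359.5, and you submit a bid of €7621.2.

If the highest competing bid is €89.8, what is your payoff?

€3938

Your bid €7621.2 is the highest and exceeds the reserve.
Price = max(second-highest bid, reserve) = max(€89.8, €1421.5) = €1421.5.
Payoff = €5359.5 − €1421.5 = €3938.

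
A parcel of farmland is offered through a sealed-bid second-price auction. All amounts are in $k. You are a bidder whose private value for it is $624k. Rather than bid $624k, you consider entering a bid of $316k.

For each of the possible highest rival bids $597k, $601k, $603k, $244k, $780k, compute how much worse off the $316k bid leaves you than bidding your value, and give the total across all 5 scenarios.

The deviation costs you only when the competing bid falls strictly between $316k and $624k; elsewhere both bids give the same outcome.
$597k: truthful payoff $27k, deviation payoff $0k → loss $27k.
$601k: truthful payoff $23k, deviation payoff $0k → loss $23k.
$603k: truthful payoff $21k, deviation payoff $0k → loss $21k.
$244k: outcomes coincide → loss $0k.
$780k: outcomes coincide → loss $0k.
Total loss = $27k + $23k + $21k = $71k.
Truthful bidding weakly dominates here: raising your bid can only win items priced above your value, and lowering it can only forfeit items priced below.

$71k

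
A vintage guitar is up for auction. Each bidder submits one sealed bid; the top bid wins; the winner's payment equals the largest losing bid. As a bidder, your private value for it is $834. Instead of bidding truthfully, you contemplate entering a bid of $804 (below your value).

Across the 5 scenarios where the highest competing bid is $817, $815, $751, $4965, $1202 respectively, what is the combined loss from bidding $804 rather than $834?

The deviation costs you only when the competing bid falls strictly between $804 and $834; elsewhere both bids give the same outcome.
$817: truthful payoff $17, deviation payoff $0 → loss $17.
$815: truthful payoff $19, deviation payoff $0 → loss $19.
$751: outcomes coincide → loss $0.
$4965: outcomes coincide → loss $0.
$1202: outcomes coincide → loss $0.
Total loss = $17 + $19 = $36.
In a second-price auction your bid sets only whether you win, not what you pay, so bidding your true value is weakly dominant.

$36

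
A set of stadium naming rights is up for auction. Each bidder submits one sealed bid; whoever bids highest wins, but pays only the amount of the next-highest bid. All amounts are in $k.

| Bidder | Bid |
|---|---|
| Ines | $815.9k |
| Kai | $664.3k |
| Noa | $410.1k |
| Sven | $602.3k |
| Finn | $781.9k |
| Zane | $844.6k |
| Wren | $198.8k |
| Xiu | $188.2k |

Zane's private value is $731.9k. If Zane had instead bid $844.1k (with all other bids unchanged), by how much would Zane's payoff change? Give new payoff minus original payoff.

The highest bid among the other bidders is $815.9k; Zane's bid doesn't change that.
Original bid $844.6k: Zane is highest, pays the top rival bid $815.9k; payoff $731.9k − $815.9k = −$84k.
Alternative bid $844.1k: Zane is highest, pays the top rival bid $815.9k; payoff $731.9k − $815.9k = −$84k.
Change in payoff = −$84k − (−$84k) = $0k.

$0k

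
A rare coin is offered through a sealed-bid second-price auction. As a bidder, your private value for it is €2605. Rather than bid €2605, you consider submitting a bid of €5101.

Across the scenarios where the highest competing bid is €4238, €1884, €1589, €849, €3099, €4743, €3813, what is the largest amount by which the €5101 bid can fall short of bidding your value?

€2138

€4238: truthful gives €0, deviation gives −€1633 → loss €1633.
€1884: same outcome either way → loss €0.
€1589: same outcome either way → loss €0.
€849: same outcome either way → loss €0.
€3099: truthful gives €0, deviation gives −€494 → loss €494.
€4743: truthful gives €0, deviation gives −€2138 → loss €2138.
€3813: truthful gives €0, deviation gives −€1208 → loss €1208.
Maximum loss: €2138.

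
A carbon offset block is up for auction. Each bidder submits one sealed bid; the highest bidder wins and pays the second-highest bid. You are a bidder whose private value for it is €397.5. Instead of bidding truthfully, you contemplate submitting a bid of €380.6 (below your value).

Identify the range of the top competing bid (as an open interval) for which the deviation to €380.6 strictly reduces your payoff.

(€380.6, €397.5)

If the competing bid is below €380.6, both bids win at the same price — no difference.
If it is above €397.5, both bids lose — no difference.
If it lies strictly between €380.6 and €397.5, bidding your value wins at a price below your value (positive payoff) while bidding €380.6 loses (payoff 0).
So the deviation strictly hurts on the open interval (€380.6, €397.5).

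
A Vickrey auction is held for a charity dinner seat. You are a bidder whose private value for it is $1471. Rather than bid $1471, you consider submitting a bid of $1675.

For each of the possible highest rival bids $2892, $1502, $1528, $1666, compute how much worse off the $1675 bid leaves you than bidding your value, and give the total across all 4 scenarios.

The deviation costs you only when the competing bid falls strictly between $1471 and $1675; elsewhere both bids give the same outcome.
$2892: outcomes coincide → loss $0.
$1502: truthful payoff $0, deviation payoff −$31 → loss $31.
$1528: truthful payoff $0, deviation payoff −$57 → loss $57.
$1666: truthful payoff $0, deviation payoff −$195 → loss $195.
Total loss = $31 + $57 + $195 = $283.

$283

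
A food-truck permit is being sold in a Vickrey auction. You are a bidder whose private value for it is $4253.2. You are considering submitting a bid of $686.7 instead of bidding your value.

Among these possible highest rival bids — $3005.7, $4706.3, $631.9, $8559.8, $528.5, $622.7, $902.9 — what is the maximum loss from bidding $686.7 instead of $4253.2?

$3005.7: truthful gives $1247.5, deviation gives $0 → loss $1247.5.
$4706.3: same outcome either way → loss $0.
$631.9: same outcome either way → loss $0.
$8559.8: same outcome either way → loss $0.
$528.5: same outcome either way → loss $0.
$622.7: same outcome either way → loss $0.
$902.9: truthful gives $3350.3, deviation gives $0 → loss $3350.3.
Maximum loss: $3350.3.

$3350.3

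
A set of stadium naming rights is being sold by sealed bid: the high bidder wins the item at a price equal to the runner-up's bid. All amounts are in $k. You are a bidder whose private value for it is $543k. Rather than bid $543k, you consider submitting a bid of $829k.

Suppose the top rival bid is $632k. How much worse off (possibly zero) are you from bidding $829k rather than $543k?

Bidding your value $543k: you lose (since $543k < $632k). Payoff $0k.
Bidding $829k: you win and pay $632k. Payoff $543k − $632k = −$89k.
The competing bid $632k lies between your value and your inflated bid, so overbidding wins an item priced above your value.
Loss from deviating = $0k − (−$89k) = $89k.

$89k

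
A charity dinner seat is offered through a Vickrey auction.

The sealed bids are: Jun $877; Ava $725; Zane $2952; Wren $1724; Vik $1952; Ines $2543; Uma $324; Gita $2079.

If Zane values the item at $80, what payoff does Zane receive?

−$2463

Highest bid: Zane at $2952, so Zane wins.
Second-highest bid: Ines at $2543 — that is the price the winner pays.
Zane's payoff = value − price = $80 − $2543 = −$2463.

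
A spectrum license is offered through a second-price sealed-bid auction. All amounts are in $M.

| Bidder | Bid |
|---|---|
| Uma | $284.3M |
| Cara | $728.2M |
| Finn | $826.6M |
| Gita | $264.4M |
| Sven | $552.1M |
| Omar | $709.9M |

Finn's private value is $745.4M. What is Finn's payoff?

$17.2M

Highest bid: Finn at $826.6M, so Finn wins.
Second-highest bid: Cara at $728.2M — that is the price the winner pays.
Finn's payoff = value − price = $745.4M − $728.2M = $17.2M.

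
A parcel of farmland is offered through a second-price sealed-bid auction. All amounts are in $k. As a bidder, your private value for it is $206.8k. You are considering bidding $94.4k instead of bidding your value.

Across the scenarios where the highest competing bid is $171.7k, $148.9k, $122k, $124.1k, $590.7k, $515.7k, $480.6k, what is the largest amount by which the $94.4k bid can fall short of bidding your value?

$84.8k

$171.7k: truthful gives $35.1k, deviation gives $0k → loss $35.1k.
$148.9k: truthful gives $57.9k, deviation gives $0k → loss $57.9k.
$122k: truthful gives $84.8k, deviation gives $0k → loss $84.8k.
$124.1k: truthful gives $82.7k, deviation gives $0k → loss $82.7k.
$590.7k: same outcome either way → loss $0k.
$515.7k: same outcome either way → loss $0k.
$480.6k: same outcome either way → loss $0k.
Maximum loss: $84.8k.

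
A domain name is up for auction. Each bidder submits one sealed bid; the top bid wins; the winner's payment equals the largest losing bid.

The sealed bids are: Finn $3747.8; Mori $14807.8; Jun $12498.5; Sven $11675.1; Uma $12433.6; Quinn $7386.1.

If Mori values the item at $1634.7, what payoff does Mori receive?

Highest bid: Mori at $14807.8, so Mori wins.
Second-highest bid: Jun at $12498.5 — that is the price the winner pays.
Mori's payoff = value − price = $1634.7 − $12498.5 = −$10863.8.

−$10863.8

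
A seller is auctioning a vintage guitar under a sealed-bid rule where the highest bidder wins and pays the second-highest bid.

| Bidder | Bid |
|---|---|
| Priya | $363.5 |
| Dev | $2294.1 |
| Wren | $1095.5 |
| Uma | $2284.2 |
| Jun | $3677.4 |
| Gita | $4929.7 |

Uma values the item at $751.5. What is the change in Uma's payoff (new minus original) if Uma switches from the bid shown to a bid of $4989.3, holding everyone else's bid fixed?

The highest bid among the other bidders is $4929.7; Uma's bid doesn't change that.
Original bid $2284.2: Uma is not highest (top rival bid is $4929.7); payoff $0.
Alternative bid $4989.3: Uma is highest, pays the top rival bid $4929.7; payoff $751.5 − $4929.7 = −$4178.2.
Change in payoff = −$4178.2 − ($0) = −$4178.2.

−$4178.2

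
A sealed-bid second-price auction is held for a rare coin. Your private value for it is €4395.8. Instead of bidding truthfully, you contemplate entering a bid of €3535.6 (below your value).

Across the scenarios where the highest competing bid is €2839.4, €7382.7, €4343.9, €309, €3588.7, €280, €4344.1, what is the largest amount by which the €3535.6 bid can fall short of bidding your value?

€2839.4: same outcome either way → loss €0.
€7382.7: same outcome either way → loss €0.
€4343.9: truthful gives €51.9, deviation gives €0 → loss €51.9.
€309: same outcome either way → loss €0.
€3588.7: truthful gives €807.1, deviation gives €0 → loss €807.1.
€280: same outcome either way → loss €0.
€4344.1: truthful gives €51.7, deviation gives €0 → loss €51.7.
Maximum loss: €807.1.

€807.1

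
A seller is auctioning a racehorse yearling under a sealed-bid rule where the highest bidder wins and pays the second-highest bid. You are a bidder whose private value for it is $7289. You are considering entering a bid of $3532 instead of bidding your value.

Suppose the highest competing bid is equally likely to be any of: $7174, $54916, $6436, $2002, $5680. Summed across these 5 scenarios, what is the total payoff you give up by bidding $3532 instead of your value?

The deviation costs you only when the competing bid falls strictly between $3532 and $7289; elsewhere both bids give the same outcome.
$7174: truthful payoff $115, deviation payoff $0 → loss $115.
$54916: outcomes coincide → loss $0.
$6436: truthful payoff $853, deviation payoff $0 → loss $853.
$2002: outcomes coincide → loss $0.
$5680: truthful payoff $1609, deviation payoff $0 → loss $1609.
Total loss = $115 + $853 + $1609 = $2577.

$2577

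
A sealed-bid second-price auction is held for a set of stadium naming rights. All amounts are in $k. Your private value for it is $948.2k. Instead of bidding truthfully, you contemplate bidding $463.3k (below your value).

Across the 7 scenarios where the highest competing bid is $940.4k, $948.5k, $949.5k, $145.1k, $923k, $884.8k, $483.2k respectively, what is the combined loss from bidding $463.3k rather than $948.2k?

$561.4k

The deviation costs you only when the competing bid falls strictly between $463.3k and $948.2k; elsewhere both bids give the same outcome.
$940.4k: truthful payoff $7.8k, deviation payoff $0k → loss $7.8k.
$948.5k: outcomes coincide → loss $0k.
$949.5k: outcomes coincide → loss $0k.
$145.1k: outcomes coincide → loss $0k.
$923k: truthful payoff $25.2k, deviation payoff $0k → loss $25.2k.
$884.8k: truthful payoff $63.4k, deviation payoff $0k → loss $63.4k.
$483.2k: truthful payoff $465k, deviation payoff $0k → loss $465k.
Total loss = $7.8k + $25.2k + $63.4k + $465k = $561.4k.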